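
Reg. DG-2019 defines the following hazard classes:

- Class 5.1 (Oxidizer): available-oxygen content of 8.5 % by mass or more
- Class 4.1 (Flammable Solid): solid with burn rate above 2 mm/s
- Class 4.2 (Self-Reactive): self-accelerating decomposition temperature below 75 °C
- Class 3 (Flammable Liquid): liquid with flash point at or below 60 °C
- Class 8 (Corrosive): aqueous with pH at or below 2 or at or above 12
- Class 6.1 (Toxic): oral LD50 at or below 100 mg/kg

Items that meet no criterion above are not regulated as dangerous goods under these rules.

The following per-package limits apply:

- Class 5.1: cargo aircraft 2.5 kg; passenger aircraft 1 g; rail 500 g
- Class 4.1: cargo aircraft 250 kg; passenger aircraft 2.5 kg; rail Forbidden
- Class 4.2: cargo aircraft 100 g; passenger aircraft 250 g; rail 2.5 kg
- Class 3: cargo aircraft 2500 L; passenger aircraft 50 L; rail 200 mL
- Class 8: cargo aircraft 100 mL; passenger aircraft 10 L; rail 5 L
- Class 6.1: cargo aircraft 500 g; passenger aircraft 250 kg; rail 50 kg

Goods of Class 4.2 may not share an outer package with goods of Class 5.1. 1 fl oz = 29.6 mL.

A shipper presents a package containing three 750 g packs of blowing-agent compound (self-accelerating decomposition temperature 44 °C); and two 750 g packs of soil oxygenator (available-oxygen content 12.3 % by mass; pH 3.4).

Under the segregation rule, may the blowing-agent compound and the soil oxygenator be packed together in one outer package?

No

The blowing-agent compound has self-accelerating decomposition temperature 44 °C, which is < 75 °C, so it is Class 4.2 (Self-Reactive).
Available-oxygen content 12.3 % by mass meets the Class 5.1 criterion (Oxidizer), so the soil oxygenator is Class 5.1.
Class 4.2 and Class 5.1 may not share an outer package.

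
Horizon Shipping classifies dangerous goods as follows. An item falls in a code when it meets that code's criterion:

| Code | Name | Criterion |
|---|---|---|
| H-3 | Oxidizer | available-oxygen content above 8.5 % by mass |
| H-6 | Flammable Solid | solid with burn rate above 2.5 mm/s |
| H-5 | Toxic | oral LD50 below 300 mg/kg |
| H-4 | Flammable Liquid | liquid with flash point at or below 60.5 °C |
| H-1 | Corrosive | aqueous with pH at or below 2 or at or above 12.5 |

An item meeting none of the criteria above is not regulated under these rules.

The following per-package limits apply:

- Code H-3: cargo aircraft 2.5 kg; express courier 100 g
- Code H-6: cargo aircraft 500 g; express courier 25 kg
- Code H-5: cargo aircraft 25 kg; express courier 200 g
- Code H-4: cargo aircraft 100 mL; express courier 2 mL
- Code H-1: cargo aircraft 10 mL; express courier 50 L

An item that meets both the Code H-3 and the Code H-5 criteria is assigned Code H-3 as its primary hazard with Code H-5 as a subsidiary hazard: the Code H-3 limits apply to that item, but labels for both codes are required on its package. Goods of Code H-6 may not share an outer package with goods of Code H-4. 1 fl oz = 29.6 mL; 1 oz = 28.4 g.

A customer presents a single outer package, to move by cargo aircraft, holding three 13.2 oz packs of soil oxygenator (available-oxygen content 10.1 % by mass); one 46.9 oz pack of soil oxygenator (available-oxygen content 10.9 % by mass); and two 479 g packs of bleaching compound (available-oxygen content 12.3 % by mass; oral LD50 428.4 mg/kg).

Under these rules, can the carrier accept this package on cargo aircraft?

Soil oxygenator: available-oxygen content 10.1 % by mass > 8.5 % by mass → Code H-3 (Oxidizer).
The soil oxygenator has available-oxygen content 10.9 % by mass, which is > 8.5 % by mass, so it is Code H-3 (Oxidizer).
Available-oxygen content 12.3 % by mass meets the Code H-3 criterion (Oxidizer), so the bleaching compound is Code H-3.
Code H-3 net quantity: (three 13.2 oz packs = 1124.64 g) + (one 46.9 oz pack = 1331.96 g) + (two 479 g packs = 958 g) = 3414.6 g.
That exceeds the Code H-3 cargo aircraft limit of 2.5 kg.

No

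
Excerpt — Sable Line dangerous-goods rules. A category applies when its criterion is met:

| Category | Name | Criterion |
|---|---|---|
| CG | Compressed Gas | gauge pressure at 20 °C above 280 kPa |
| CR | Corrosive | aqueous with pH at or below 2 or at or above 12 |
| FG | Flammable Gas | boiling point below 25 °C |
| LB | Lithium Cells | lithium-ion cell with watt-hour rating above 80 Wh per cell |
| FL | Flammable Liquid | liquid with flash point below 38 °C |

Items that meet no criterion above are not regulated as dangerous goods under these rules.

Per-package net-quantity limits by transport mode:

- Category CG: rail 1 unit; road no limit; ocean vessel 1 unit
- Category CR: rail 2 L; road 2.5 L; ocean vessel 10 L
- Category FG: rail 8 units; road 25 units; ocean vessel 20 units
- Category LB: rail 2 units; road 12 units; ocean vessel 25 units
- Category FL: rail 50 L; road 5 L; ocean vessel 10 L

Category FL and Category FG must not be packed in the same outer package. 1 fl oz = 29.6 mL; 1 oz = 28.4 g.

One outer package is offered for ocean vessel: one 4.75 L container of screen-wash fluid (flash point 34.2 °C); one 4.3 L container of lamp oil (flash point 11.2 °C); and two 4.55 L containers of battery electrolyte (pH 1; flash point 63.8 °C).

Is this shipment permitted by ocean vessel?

Yes

With flash point 34.2 °C (< 38 °C), the screen-wash fluid falls in Category FL.
The lamp oil has flash point 11.2 °C, which is < 38 °C, so it is Category FL (Flammable Liquid).
The battery electrolyte has pH 1, which is ≤ 2, so it is Category CR (Corrosive).
Total Category FL: 4.75 L + 4.3 L = 9.05 L.
That is within the Category FL ocean vessel limit of 10 L.
Category CR quantity: two 4.55 L containers = 9.1 L.
9.1 L is within the ocean vessel limit of 10 L for Category CR.
The segregation rule (Category FL with Category FG) does not apply to Category FL with Category CR.
Every hazard category is within its ocean vessel limit and no segregation rule is violated.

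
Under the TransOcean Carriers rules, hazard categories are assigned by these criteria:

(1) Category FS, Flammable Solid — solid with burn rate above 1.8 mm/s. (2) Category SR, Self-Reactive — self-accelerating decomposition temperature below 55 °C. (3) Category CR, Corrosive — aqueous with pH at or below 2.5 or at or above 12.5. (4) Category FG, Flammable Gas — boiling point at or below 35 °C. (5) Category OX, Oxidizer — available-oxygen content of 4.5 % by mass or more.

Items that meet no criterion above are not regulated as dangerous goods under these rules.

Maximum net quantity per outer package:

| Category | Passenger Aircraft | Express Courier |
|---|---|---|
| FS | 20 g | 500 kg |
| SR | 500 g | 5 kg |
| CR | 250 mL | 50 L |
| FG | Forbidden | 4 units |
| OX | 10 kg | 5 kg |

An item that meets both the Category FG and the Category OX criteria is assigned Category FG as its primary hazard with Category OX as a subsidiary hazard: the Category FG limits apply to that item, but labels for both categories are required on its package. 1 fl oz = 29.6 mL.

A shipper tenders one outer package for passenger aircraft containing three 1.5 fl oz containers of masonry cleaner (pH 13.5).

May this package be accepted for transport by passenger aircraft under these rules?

Yes

Masonry cleaner: pH 13.5 ≥ 12.5 → Category CR (Corrosive).
Category CR quantity: three 1.5 fl oz containers = 133.2 mL.
133.2 mL is within the passenger aircraft limit of 250 mL for Category CR.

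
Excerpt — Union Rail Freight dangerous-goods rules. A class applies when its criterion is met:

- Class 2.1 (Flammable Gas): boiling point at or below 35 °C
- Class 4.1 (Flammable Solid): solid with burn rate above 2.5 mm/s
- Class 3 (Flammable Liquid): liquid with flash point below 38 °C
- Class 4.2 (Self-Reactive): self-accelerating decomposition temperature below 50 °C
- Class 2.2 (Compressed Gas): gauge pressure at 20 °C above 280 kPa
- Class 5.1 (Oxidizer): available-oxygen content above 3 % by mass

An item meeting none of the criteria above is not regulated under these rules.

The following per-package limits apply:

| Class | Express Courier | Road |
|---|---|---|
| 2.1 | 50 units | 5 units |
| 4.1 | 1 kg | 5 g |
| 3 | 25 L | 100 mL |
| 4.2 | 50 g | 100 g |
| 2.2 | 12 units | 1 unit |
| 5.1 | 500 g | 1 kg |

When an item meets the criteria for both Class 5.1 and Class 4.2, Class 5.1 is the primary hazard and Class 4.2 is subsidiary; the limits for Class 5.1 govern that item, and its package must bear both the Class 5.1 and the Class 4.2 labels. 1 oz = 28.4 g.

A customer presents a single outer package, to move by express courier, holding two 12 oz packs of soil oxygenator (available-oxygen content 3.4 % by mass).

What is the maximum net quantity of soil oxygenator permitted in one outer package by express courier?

500 g

Available-oxygen content 3.4 % by mass meets the Class 5.1 criterion (Oxidizer), so the soil oxygenator is Class 5.1.
The express courier limit for Class 5.1 is 500 g.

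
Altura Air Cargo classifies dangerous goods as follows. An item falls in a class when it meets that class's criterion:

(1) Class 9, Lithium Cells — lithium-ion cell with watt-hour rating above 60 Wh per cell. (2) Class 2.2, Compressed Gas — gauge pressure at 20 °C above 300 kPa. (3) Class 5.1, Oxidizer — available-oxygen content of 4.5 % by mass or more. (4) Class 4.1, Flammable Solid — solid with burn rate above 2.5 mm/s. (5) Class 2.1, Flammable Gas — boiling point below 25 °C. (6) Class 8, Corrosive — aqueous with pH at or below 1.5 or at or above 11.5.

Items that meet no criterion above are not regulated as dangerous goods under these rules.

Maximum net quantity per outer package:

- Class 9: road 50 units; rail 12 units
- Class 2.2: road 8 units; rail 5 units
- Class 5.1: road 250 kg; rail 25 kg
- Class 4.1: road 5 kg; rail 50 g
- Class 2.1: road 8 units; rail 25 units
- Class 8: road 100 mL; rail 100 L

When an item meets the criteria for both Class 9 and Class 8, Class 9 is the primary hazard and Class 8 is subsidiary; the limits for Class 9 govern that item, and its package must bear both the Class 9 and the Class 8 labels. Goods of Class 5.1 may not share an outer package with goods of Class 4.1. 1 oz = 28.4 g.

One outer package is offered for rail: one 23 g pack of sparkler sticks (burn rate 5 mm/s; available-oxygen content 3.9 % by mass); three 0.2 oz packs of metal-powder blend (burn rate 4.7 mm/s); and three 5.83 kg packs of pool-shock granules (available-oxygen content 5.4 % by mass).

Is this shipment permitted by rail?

No

The sparkler sticks have burn rate 5 mm/s, which is > 2.5 mm/s, so they are Class 4.1 (Flammable Solid).
Metal-powder blend: burn rate 4.7 mm/s > 2.5 mm/s → Class 4.1 (Flammable Solid).
Available-oxygen content 5.4 % by mass meets the Class 5.1 criterion (Oxidizer), so the pool-shock granules are Class 5.1.
Class 5.1 quantity: three 5.83 kg packs = 17.49 kg.
17.49 kg ≤ 25 kg (rail limit, Class 5.1) — within limit.
Total Class 4.1: 23 g + (three 0.2 oz packs = 17.04 g) = 40.04 g.
40.04 g ≤ 50 g (rail limit, Class 4.1) — within limit.
Class 5.1 and Class 4.1 may not share an outer package.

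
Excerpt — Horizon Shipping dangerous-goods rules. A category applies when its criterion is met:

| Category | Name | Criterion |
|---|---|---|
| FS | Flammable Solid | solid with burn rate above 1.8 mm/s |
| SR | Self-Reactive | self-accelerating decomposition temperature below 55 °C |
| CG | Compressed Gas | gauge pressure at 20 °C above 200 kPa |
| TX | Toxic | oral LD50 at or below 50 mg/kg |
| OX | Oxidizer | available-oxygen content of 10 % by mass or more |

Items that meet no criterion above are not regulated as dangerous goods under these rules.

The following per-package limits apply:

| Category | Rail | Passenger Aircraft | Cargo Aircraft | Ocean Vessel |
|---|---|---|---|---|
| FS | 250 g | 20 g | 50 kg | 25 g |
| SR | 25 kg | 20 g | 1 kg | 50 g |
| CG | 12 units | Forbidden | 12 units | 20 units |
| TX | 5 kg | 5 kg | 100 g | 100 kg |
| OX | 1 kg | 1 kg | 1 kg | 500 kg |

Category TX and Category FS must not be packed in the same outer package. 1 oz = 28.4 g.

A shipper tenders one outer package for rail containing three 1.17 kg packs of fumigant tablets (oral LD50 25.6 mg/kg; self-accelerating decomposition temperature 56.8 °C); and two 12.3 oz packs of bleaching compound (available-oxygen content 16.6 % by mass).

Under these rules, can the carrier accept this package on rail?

Yes

With oral LD50 25.6 mg/kg (≤ 50 mg/kg), the fumigant tablets fall in Category TX.
The bleaching compound has available-oxygen content 16.6 % by mass, which is ≥ 10 % by mass, so it is Category OX (Oxidizer).
Category OX quantity: two 12.3 oz packs = 698.64 g.
698.64 g is within the rail limit of 1 kg for Category OX.
Category TX quantity: three 1.17 kg packs = 3.51 kg.
3.51 kg is within the rail limit of 5 kg for Category TX.
The segregation rule (Category TX with Category FS) does not apply to Category OX with Category TX.
Every hazard category is within its rail limit and no segregation rule is violated.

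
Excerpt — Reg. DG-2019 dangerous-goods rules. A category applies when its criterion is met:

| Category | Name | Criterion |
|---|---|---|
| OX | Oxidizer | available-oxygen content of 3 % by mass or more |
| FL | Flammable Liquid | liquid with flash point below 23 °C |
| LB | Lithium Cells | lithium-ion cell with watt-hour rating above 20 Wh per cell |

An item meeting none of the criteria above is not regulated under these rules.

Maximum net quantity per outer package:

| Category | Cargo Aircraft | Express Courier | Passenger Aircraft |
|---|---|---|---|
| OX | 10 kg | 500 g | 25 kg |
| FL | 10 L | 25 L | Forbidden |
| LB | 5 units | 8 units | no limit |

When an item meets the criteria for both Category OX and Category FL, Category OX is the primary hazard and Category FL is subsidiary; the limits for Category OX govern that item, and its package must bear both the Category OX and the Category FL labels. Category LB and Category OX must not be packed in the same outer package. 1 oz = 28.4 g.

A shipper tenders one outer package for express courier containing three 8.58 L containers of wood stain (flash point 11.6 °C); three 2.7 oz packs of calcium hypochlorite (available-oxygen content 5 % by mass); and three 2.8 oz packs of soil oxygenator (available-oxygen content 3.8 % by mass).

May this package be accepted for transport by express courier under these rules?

No

With flash point 11.6 °C (< 23 °C), the wood stain falls in Category FL.
With available-oxygen content 5 % by mass (≥ 3 % by mass), the calcium hypochlorite falls in Category OX.
The soil oxygenator has available-oxygen content 3.8 % by mass, which is ≥ 3 % by mass, so it is Category OX (Oxidizer).
Total Category OX: (three 2.7 oz packs = 230.04 g) + (three 2.8 oz packs = 238.56 g) = 468.6 g.
That is within the Category OX express courier limit of 500 g.
Category FL quantity: three 8.58 L containers = 25.74 L.
25.74 L exceeds the express courier limit of 25 L for Category FL.
The segregation rule (Category LB with Category OX) does not apply to Category OX with Category FL.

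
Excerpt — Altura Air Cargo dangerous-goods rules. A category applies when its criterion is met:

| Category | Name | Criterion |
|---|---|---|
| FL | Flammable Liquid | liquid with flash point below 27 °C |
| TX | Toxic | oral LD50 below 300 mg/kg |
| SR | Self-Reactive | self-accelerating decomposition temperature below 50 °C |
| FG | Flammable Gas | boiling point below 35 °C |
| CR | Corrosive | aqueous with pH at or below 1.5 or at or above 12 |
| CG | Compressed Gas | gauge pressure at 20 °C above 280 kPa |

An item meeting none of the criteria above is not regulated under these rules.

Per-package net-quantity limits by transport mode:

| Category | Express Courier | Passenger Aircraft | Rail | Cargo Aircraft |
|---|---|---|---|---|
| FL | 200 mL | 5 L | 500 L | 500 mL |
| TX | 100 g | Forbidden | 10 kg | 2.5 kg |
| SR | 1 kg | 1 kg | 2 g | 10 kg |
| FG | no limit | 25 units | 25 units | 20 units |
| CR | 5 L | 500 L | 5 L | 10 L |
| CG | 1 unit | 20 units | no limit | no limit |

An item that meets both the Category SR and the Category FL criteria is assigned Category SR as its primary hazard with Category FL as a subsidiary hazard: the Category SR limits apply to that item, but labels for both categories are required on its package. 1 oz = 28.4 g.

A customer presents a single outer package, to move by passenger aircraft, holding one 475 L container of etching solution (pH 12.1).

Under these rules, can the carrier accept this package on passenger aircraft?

Yes

pH 12.1 meets the Category CR criterion (Corrosive), so the etching solution is Category CR.
Category CR quantity: 475 L.
475 L is within the passenger aircraft limit of 500 L for Category CR.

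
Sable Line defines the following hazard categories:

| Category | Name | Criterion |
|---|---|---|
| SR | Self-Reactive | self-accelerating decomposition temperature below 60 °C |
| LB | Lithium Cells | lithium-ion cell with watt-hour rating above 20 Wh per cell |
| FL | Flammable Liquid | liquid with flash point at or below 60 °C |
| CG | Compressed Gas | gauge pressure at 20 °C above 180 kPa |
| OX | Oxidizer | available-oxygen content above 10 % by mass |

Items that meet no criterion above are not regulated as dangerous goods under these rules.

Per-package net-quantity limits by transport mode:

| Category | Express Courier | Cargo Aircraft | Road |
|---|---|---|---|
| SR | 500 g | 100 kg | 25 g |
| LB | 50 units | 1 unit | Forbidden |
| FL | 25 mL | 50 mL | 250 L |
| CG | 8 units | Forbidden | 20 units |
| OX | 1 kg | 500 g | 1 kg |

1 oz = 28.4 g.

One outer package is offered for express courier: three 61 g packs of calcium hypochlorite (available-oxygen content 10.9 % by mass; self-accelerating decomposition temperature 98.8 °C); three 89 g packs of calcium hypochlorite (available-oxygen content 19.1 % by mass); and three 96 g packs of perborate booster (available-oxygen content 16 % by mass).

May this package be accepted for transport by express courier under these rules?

Yes

Calcium hypochlorite: available-oxygen content 10.9 % by mass > 10 % by mass → Category OX (Oxidizer).
With available-oxygen content 19.1 % by mass (> 10 % by mass), the calcium hypochlorite falls in Category OX.
Available-oxygen content 16 % by mass meets the Category OX criterion (Oxidizer), so the perborate booster is Category OX.
Total Category OX: (three 61 g packs = 183 g) + (three 89 g packs = 267 g) + (three 96 g packs = 288 g) = 738 g.
738 g is within the express courier limit of 1 kg for Category OX.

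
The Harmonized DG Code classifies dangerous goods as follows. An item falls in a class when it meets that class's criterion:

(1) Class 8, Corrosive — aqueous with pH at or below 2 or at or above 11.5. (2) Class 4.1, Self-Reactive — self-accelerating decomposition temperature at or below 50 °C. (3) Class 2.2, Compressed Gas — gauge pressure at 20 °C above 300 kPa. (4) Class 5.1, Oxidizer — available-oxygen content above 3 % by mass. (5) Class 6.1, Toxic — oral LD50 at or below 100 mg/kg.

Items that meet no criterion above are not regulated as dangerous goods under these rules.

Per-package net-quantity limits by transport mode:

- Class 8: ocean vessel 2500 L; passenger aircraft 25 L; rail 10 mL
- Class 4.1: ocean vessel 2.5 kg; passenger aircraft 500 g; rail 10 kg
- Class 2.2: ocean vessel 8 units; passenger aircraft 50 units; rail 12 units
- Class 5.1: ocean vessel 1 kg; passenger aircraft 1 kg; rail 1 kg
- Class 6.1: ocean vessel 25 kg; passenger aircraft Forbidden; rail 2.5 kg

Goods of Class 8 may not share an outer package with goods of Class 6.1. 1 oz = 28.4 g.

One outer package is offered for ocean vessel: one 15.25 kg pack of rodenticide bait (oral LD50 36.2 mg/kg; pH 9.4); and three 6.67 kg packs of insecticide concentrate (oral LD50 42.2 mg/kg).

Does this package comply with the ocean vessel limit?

No

Rodenticide bait: oral LD50 36.2 mg/kg ≤ 100 mg/kg → Class 6.1 (Toxic).
The insecticide concentrate has oral LD50 42.2 mg/kg, which is ≤ 100 mg/kg, so it is Class 6.1 (Toxic).
Class 6.1 net quantity: 15.25 kg + (three 6.67 kg packs = 20.01 kg) = 35.26 kg.
35.26 kg exceeds the ocean vessel limit of 25 kg for Class 6.1.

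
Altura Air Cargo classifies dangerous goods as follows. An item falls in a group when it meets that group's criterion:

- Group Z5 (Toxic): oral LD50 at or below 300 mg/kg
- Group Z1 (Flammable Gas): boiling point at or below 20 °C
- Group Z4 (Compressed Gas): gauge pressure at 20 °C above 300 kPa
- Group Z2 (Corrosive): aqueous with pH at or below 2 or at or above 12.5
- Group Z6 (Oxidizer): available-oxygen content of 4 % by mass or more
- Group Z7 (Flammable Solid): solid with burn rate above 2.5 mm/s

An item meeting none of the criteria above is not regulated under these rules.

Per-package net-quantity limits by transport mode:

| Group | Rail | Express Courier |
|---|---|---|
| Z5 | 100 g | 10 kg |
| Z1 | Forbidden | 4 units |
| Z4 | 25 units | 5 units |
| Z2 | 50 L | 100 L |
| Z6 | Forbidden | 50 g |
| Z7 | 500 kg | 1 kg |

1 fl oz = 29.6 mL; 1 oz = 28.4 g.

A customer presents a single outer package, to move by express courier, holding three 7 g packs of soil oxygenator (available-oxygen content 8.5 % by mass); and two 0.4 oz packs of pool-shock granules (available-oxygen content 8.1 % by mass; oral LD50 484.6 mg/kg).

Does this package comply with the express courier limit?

The soil oxygenator has available-oxygen content 8.5 % by mass, which is ≥ 4 % by mass, so it is Group Z6 (Oxidizer).
The pool-shock granules have available-oxygen content 8.1 % by mass, which is ≥ 4 % by mass, so they are Group Z6 (Oxidizer).
Group Z6 net quantity: (three 7 g packs = 21 g) + (two 0.4 oz packs = 22.72 g) = 43.72 g.
That is within the Group Z6 express courier limit of 50 g.

Yes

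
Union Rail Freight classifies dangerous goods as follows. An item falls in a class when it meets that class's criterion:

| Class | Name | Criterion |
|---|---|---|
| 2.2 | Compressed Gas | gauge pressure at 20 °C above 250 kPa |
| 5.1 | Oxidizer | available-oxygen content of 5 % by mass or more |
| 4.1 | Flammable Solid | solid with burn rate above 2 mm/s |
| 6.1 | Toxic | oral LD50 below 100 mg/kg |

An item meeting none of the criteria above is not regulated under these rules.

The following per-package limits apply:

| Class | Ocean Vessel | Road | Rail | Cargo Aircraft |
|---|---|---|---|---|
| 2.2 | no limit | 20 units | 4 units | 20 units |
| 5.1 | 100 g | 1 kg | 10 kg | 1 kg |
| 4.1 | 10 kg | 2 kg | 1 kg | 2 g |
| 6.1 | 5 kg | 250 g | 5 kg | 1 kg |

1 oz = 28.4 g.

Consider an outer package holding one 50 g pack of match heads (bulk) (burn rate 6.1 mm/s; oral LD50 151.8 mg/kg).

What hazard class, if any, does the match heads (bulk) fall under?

Class 4.1

Burn rate 6.1 mm/s meets the Class 4.1 criterion (Flammable Solid), so the match heads (bulk) are Class 4.1.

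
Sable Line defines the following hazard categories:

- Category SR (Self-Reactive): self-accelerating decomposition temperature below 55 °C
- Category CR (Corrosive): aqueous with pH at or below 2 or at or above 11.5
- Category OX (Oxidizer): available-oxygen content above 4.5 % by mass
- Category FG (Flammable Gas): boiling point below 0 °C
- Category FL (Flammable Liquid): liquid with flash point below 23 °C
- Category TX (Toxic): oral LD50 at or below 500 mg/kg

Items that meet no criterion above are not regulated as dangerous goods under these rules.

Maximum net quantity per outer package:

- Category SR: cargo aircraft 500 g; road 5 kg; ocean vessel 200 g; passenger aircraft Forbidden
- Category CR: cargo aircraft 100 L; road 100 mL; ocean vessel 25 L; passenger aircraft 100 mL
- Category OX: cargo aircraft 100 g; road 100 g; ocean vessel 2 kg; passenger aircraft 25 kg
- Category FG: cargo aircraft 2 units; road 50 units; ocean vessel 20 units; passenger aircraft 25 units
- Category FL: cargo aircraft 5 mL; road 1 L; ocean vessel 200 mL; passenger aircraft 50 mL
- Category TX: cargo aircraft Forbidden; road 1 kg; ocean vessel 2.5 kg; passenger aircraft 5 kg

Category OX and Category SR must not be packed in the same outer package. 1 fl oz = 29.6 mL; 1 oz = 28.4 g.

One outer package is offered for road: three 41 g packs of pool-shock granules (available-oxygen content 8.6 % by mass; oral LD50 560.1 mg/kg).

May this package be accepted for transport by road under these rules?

No

Available-oxygen content 8.6 % by mass meets the Category OX criterion (Oxidizer), so the pool-shock granules are Category OX.
Category OX quantity: three 41 g packs = 123 g.
That exceeds the Category OX road limit of 100 g.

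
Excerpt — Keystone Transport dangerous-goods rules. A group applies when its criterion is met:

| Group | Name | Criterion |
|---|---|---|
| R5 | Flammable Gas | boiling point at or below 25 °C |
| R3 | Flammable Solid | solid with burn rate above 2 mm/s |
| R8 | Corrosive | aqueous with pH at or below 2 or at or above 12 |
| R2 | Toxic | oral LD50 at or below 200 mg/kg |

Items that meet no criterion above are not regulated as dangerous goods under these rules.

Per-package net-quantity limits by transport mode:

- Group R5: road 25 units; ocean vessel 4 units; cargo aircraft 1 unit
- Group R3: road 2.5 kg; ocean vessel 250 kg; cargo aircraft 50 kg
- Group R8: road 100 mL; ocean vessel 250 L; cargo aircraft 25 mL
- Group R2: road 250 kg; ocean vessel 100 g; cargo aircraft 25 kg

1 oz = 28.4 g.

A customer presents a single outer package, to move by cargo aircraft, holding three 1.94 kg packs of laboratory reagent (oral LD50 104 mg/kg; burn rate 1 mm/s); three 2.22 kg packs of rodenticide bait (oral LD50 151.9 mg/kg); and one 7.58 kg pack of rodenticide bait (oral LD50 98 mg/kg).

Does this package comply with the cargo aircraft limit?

The laboratory reagent has oral LD50 104 mg/kg, which is ≤ 200 mg/kg, so it is Group R2 (Toxic).
With oral LD50 151.9 mg/kg (≤ 200 mg/kg), the rodenticide bait falls in Group R2.
Oral LD50 98 mg/kg meets the Group R2 criterion (Toxic), so the rodenticide bait is Group R2.
Total Group R2: (three 1.94 kg packs = 5.82 kg) + (three 2.22 kg packs = 6.66 kg) + 7.58 kg = 20.06 kg.
That is within the Group R2 cargo aircraft limit of 25 kg.

Yes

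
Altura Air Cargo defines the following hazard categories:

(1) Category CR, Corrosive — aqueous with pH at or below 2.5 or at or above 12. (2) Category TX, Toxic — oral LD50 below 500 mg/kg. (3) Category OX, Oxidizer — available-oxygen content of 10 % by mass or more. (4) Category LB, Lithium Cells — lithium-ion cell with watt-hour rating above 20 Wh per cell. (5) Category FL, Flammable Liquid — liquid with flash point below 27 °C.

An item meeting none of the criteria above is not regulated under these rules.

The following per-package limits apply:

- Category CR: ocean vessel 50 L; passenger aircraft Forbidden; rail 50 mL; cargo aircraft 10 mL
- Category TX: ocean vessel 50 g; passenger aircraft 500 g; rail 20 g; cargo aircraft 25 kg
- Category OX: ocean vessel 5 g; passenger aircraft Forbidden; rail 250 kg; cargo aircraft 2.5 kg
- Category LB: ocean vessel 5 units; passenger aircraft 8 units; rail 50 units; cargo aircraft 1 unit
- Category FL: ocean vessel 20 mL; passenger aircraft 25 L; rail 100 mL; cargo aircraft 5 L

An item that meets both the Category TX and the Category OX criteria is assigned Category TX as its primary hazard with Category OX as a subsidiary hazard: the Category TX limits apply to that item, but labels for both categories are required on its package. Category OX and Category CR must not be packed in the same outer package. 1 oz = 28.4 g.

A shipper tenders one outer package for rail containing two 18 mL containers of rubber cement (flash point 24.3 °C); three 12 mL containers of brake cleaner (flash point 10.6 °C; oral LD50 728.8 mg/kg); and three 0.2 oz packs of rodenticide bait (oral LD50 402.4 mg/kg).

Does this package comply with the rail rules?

Rubber cement: flash point 24.3 °C < 27 °C → Category FL (Flammable Liquid).
The brake cleaner has flash point 10.6 °C, which is < 27 °C, so it is Category FL (Flammable Liquid).
The rodenticide bait has oral LD50 402.4 mg/kg, which is < 500 mg/kg, so it is Category TX (Toxic).
Total Category FL: (two 18 mL containers = 36 mL) + (three 12 mL containers = 36 mL) = 72 mL.
72 mL ≤ 100 mL (rail limit, Category FL) — within limit.
Category TX quantity: three 0.2 oz packs = 17.04 g.
That is within the Category TX rail limit of 20 g.
The segregation rule (Category OX with Category CR) does not apply to Category FL with Category TX.
Every hazard category is within its rail limit and no segregation rule is violated.

Yes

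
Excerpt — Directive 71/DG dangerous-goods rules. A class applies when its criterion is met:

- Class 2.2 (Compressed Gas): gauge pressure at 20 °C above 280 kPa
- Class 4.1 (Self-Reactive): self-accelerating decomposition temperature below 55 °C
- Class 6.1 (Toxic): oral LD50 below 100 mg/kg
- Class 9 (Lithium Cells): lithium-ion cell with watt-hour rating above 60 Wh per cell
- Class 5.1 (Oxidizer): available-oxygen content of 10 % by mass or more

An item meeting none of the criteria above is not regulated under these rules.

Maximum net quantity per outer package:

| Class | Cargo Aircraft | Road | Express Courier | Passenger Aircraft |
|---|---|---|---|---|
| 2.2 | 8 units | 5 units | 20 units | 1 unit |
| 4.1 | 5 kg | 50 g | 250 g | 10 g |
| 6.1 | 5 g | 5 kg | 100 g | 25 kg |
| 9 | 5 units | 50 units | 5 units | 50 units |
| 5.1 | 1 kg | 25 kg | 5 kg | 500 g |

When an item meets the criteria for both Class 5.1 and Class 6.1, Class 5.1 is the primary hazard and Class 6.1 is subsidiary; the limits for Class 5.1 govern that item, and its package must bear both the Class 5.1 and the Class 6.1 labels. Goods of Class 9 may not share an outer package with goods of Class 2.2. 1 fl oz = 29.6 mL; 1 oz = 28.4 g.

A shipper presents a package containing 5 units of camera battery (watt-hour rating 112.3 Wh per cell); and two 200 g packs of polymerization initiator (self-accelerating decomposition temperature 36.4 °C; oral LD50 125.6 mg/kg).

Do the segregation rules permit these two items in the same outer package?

Yes

The camera battery has watt-hour rating 112.3 Wh per cell, which is > 60 Wh per cell, so it is Class 9 (Lithium Cells).
Self-accelerating decomposition temperature 36.4 °C meets the Class 4.1 criterion (Self-Reactive), so the polymerization initiator is Class 4.1.
No segregation rule bars Class 9 with Class 4.1.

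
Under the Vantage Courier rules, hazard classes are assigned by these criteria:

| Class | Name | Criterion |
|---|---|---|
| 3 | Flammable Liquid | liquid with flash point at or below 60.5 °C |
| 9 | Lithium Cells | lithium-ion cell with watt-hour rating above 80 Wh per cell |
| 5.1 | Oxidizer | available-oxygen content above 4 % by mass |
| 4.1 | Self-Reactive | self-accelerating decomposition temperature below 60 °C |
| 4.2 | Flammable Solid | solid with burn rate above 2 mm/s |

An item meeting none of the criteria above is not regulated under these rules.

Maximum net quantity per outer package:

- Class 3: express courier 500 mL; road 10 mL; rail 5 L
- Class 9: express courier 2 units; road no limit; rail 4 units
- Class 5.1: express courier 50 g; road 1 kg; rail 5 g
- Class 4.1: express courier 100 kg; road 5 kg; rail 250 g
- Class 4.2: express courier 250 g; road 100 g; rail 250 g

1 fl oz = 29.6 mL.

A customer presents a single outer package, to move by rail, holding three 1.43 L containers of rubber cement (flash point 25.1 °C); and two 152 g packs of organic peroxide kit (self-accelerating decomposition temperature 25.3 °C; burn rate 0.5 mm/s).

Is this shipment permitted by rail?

No

Flash point 25.1 °C meets the Class 3 criterion (Flammable Liquid), so the rubber cement is Class 3.
The organic peroxide kit has self-accelerating decomposition temperature 25.3 °C, which is < 60 °C, so it is Class 4.1 (Self-Reactive).
Class 4.1 quantity: two 152 g packs = 304 g.
304 g exceeds the rail limit of 250 g for Class 4.1.
Class 3 quantity: three 1.43 L containers = 4.29 L.
4.29 L is within the rail limit of 5 L for Class 3.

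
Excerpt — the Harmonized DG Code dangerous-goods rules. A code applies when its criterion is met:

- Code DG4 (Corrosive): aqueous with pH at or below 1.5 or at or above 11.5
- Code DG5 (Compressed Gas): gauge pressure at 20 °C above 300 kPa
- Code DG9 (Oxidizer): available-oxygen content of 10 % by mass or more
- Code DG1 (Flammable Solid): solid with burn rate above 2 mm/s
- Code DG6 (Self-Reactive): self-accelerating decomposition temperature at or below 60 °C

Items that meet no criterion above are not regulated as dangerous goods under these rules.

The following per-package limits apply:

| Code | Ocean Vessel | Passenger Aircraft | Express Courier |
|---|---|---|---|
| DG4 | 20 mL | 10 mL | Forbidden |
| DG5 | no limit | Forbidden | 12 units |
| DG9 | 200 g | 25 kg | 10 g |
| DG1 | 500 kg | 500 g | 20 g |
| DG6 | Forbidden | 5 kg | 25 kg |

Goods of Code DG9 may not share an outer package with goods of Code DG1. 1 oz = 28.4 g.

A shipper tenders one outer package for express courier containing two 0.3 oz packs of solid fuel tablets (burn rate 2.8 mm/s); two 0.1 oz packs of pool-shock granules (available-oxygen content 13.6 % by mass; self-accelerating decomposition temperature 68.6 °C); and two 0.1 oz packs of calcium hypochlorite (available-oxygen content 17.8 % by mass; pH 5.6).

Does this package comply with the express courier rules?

Burn rate 2.8 mm/s meets the Code DG1 criterion (Flammable Solid), so the solid fuel tablets are Code DG1.
With available-oxygen content 13.6 % by mass (≥ 10 % by mass), the pool-shock granules fall in Code DG9.
With available-oxygen content 17.8 % by mass (≥ 10 % by mass), the calcium hypochlorite falls in Code DG9.
Total Code DG9: (two 0.1 oz packs = 5.68 g) + (two 0.1 oz packs = 5.68 g) = 11.36 g.
11.36 g > 10 g (express courier limit, Code DG9) — over the limit.
Code DG1 quantity: two 0.3 oz packs = 17.04 g.
17.04 g is within the express courier limit of 20 g for Code DG1.
Code DG9 and Code DG1 may not share an outer package.

No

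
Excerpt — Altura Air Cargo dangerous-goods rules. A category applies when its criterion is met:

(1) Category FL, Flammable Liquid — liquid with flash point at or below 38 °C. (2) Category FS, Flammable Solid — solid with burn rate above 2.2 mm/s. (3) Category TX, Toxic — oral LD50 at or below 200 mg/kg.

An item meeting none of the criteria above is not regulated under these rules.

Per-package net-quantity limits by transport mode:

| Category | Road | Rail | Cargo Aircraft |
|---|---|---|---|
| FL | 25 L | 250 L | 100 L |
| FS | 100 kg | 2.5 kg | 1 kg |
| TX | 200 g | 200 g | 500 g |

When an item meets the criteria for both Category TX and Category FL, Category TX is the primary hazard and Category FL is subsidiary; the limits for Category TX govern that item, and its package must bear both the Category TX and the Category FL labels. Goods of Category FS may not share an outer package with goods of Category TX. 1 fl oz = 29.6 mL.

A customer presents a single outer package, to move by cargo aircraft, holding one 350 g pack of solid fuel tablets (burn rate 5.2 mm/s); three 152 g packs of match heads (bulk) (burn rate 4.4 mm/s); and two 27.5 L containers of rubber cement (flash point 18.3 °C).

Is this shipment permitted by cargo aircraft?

With burn rate 5.2 mm/s (> 2.2 mm/s), the solid fuel tablets fall in Category FS.
Match heads (bulk): burn rate 4.4 mm/s > 2.2 mm/s → Category FS (Flammable Solid).
The rubber cement has flash point 18.3 °C, which is ≤ 38 °C, so it is Category FL (Flammable Liquid).
Total Category FS: 350 g + (three 152 g packs = 456 g) = 806 g.
That is within the Category FS cargo aircraft limit of 1 kg.
Category FL quantity: two 27.5 L containers = 55 L.
55 L is within the cargo aircraft limit of 100 L for Category FL.
The segregation rule (Category FS with Category TX) does not apply to Category FS with Category FL.
Every hazard category is within its cargo aircraft limit and no segregation rule is violated.

Yes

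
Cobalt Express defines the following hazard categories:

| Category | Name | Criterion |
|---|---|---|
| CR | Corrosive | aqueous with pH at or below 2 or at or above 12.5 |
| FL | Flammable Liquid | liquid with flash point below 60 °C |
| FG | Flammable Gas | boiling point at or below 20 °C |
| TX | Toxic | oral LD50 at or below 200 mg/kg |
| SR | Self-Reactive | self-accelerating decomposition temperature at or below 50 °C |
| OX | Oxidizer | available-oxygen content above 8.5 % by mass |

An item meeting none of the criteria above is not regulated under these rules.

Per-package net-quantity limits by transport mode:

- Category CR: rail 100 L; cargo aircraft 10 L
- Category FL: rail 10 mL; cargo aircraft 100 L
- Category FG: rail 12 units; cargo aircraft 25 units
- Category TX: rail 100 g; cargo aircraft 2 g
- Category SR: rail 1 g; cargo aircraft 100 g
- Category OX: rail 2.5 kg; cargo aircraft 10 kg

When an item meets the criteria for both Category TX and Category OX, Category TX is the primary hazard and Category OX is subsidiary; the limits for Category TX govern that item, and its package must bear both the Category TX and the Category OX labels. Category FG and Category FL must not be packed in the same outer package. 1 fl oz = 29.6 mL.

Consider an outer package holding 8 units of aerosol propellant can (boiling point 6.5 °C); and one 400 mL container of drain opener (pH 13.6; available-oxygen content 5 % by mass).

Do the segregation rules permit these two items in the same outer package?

Yes

With boiling point 6.5 °C (≤ 20 °C), the aerosol propellant can falls in Category FG.
Drain opener: pH 13.6 ≥ 12.5 → Category CR (Corrosive).
No segregation rule bars Category FG with Category CR.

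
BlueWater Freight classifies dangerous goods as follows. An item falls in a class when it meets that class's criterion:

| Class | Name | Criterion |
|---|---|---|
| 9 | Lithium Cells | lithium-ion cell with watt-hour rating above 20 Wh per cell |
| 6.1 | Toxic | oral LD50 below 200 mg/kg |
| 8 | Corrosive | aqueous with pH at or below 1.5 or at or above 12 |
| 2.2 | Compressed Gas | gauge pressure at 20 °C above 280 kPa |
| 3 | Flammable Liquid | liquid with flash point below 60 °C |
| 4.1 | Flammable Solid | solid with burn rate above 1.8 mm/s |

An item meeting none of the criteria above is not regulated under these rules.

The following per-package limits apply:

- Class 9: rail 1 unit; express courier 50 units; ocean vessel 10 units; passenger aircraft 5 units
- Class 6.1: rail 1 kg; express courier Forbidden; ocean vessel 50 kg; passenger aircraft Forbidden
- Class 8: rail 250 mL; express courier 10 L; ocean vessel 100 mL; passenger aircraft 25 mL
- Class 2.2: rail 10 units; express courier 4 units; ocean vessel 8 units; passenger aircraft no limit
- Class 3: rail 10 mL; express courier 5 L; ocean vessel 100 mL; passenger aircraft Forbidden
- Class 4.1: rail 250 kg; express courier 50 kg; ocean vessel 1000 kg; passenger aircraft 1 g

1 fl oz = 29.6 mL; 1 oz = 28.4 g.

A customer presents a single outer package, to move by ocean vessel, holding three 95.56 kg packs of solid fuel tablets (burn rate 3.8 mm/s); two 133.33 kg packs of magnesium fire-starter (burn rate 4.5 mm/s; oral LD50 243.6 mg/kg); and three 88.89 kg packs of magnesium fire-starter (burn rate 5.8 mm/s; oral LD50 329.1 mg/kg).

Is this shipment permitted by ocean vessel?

Yes

Burn rate 3.8 mm/s meets the Class 4.1 criterion (Flammable Solid), so the solid fuel tablets are Class 4.1.
Magnesium fire-starter: burn rate 4.5 mm/s > 1.8 mm/s → Class 4.1 (Flammable Solid).
With burn rate 5.8 mm/s (> 1.8 mm/s), the magnesium fire-starter falls in Class 4.1.
Total Class 4.1: (three 95.56 kg packs = 286.68 kg) + (two 133.33 kg packs = 266.66 kg) + (three 88.89 kg packs = 266.67 kg) = 820.01 kg.
That is within the Class 4.1 ocean vessel limit of 1000 kg.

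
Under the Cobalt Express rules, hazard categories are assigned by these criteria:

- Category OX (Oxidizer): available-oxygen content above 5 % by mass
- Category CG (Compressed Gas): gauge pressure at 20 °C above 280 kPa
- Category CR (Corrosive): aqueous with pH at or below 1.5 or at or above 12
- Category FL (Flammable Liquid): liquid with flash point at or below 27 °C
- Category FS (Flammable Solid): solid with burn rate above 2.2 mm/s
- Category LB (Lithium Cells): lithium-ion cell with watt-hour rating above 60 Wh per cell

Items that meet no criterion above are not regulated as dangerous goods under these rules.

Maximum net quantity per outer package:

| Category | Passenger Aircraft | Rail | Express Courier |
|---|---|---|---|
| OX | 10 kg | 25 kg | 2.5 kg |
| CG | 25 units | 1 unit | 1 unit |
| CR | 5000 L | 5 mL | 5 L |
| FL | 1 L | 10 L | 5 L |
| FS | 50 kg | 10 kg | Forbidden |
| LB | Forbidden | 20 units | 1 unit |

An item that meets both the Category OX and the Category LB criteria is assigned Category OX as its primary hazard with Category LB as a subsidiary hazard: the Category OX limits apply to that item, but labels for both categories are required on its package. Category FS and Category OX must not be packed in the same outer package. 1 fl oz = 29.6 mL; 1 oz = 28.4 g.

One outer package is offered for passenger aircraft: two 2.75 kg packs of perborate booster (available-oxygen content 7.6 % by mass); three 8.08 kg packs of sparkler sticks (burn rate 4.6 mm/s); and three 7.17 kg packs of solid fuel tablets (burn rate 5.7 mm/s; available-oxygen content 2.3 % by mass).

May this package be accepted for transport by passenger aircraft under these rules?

No

The perborate booster has available-oxygen content 7.6 % by mass, which is > 5 % by mass, so it is Category OX (Oxidizer).
The sparkler sticks have burn rate 4.6 mm/s, which is > 2.2 mm/s, so they are Category FS (Flammable Solid).
With burn rate 5.7 mm/s (> 2.2 mm/s), the solid fuel tablets fall in Category FS.
Category FS net quantity: (three 8.08 kg packs = 24.24 kg) + (three 7.17 kg packs = 21.51 kg) = 45.75 kg.
45.75 kg ≤ 50 kg (passenger aircraft limit, Category FS) — within limit.
Category OX quantity: two 2.75 kg packs = 5.5 kg.
5.5 kg ≤ 10 kg (passenger aircraft limit, Category OX) — within limit.
Category FS and Category OX may not share an outer package.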